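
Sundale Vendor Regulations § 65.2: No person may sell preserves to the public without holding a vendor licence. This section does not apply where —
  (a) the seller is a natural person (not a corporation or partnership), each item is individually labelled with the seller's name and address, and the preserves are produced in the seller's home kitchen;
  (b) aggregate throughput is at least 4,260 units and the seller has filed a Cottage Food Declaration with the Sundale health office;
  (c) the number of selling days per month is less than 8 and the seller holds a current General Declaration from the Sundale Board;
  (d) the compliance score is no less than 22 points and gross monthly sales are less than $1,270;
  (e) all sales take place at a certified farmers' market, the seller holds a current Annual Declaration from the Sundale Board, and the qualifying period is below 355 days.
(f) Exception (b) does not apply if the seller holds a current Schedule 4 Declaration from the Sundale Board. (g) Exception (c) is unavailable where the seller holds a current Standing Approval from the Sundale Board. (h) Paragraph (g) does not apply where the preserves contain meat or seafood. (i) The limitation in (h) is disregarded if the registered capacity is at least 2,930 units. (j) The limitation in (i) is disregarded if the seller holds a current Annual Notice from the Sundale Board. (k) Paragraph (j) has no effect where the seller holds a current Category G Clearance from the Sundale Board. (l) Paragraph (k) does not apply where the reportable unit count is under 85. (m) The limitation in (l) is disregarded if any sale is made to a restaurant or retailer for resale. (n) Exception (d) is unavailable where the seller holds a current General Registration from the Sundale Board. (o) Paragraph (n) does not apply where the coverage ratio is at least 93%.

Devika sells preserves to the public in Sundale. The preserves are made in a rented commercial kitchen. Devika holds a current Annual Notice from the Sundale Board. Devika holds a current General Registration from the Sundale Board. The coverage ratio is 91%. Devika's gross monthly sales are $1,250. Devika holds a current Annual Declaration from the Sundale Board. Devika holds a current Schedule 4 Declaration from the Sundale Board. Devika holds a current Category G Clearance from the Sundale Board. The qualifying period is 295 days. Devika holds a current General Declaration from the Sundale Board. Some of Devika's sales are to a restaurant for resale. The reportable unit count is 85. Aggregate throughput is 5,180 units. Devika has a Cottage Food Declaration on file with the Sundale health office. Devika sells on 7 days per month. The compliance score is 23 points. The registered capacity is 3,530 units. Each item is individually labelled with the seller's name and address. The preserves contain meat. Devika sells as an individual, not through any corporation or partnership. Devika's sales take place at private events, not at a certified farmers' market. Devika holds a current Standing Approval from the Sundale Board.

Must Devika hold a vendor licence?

Exception (a) does not apply: the preserves are made in a commercial kitchen, not a home kitchen.
Exception (b)'s conditions are all satisfied: aggregate throughput is 5,180 units, meeting the 4,260 units threshold; a Cottage Food Declaration is on file. Turning to paragraph (f): (f) operates against (b): a current Schedule 4 Declaration is held. So (b) is unavailable.
All of (c)'s requirements are met (the number of selling days per month is 7, less than the 8 limit; a current General Declaration is held). Turning to paragraphs (g)–(m): (g) operates against (c): a current Standing Approval is held. (h) would limit (g) — the preserves contain meat — but (i) sets (h) aside: (i) operates — the registered capacity is 3,530 units, meeting the 2,930 units threshold. (j) would limit (i) — a current Annual Notice is held — but (k) sets (j) aside: (k) applies — a current Category G Clearance is held. (l) is not triggered (the reportable unit count is 85, not under 85), so (k) stands. So (c) is unavailable.
Exception (d)'s conditions are all satisfied: the compliance score is 23 points, meeting the 22 points threshold; gross monthly sales are $1,250, less than the $1,270 limit. But: (n) is triggered — a current General Registration is held. (o) is not engaged (the coverage ratio is 91%, short of 93%), so (n) stands. Exception (d) does not apply.
Exception (e) requires that all sales take place at a certified farmers' market; but sales are at private events, not a certified farmers' market, so (e) is unavailable.
None of the exceptions is available; § 65.2 applies in full.

Yes — Devika must hold a vendor licence.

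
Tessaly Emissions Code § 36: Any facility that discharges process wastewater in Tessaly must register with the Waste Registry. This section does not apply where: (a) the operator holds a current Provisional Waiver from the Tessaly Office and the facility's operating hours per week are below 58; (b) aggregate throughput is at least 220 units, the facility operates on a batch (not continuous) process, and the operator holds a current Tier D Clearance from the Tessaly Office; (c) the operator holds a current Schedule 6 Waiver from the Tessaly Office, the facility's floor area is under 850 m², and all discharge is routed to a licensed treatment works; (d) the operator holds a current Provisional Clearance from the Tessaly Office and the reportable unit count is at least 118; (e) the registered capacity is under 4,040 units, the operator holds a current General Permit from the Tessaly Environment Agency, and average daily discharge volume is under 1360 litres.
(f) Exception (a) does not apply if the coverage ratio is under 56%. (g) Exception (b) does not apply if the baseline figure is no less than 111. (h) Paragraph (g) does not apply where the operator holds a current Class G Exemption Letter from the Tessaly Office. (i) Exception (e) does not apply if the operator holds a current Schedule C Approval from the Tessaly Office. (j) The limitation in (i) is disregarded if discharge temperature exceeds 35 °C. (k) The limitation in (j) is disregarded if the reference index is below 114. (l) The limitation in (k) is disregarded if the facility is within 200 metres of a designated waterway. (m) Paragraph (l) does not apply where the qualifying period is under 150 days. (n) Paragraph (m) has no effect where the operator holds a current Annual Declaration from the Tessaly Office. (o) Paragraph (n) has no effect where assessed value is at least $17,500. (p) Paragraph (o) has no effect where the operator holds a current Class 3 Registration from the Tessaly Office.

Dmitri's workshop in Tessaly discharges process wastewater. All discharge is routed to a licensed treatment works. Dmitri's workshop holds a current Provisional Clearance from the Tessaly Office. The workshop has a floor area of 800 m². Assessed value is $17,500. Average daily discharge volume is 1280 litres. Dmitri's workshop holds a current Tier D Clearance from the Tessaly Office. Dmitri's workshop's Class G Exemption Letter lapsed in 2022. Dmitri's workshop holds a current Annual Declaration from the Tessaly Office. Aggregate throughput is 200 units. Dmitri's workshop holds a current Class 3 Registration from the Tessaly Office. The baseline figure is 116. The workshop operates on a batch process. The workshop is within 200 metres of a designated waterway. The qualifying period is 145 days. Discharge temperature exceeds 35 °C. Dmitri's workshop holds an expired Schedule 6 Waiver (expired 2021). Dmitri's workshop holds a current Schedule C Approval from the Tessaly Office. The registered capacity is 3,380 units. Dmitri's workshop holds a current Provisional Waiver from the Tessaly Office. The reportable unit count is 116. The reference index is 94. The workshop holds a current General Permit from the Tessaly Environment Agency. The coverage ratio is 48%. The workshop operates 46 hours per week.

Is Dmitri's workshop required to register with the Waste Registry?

Exception (a)'s conditions are all satisfied: a current Provisional Waiver is held; the facility's operating hours per week are 46, below the 58 limit. Turning to paragraph (f): (f) operates against (a): the coverage ratio is 48%, under the 56% limit. (a) is therefore removed.
Exception (b) requires that aggregate throughput is at least 220 units; but aggregate throughput is 200 units, short of 220 units, so (b) is unavailable.
Exception (c) fails — no current Schedule 6 Waiver is held.
Exception (d) fails — the reportable unit count is 116, short of 118.
Exception (e): the registered capacity is 3,380 units, under the 4,040 units limit; a current General Permit is held; average daily discharge volume is 1280 litres, under the 1360 litres limit — every condition holds. Considering the limiting provisions: (i) applies (a current Schedule C Approval is held), but is set aside by (j): (j) is triggered — discharge temperature exceeds 35 °C. (k) applies (the reference index is 94, below the 114 limit), but is overridden by (l): (l) operates — the workshop is within 200 m of a designated waterway. (m) is engaged (the qualifying period is 145 days, under the 150 days limit), but is itself disapplied by (n): (n) operates — a current Annual Declaration is held. (o) would limit (n) — assessed value is $17,500, meeting the $17,500 threshold — but (p) sets (o) aside: (p) operates against (o): a current Class 3 Registration is held. Exception (e) stands.

No — exception (e) applies; Dmitri's workshop is not required to register with the Waste Registry.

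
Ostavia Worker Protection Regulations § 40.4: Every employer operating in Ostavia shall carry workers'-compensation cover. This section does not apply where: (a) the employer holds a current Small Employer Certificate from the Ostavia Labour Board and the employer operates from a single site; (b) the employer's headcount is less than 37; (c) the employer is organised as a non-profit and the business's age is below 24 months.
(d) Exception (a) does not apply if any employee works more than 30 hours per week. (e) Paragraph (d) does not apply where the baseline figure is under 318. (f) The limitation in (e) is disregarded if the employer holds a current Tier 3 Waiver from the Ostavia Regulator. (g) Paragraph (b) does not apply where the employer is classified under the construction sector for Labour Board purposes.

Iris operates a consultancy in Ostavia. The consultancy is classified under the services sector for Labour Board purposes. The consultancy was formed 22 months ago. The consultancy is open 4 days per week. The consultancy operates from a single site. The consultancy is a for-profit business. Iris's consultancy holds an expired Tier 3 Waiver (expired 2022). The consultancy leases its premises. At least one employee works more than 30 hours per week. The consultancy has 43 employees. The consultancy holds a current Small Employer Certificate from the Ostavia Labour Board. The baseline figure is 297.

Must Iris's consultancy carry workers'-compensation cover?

Exception (a)'s conditions are all satisfied: a current Small Employer Certificate is held; the employer operates from a single site. Under paragraphs (d)–(f): (d) would limit (a) — at least one employee exceeds 30 hours/week — but (e) sets (d) aside: (e) is triggered — the baseline figure is 297, under the 318 limit. (f), which would lift (e), does not operate here — no current Tier 3 Waiver is held. So (a) applies.
Exception (b) requires that the employer's headcount is less than 37; but the employer's headcount is 43, not less than 37, so (b) is unavailable.
Exception (c) does not apply: the employer is for-profit.

No — exception (a) applies; Iris's consultancy is not required to carry workers'-compensation cover.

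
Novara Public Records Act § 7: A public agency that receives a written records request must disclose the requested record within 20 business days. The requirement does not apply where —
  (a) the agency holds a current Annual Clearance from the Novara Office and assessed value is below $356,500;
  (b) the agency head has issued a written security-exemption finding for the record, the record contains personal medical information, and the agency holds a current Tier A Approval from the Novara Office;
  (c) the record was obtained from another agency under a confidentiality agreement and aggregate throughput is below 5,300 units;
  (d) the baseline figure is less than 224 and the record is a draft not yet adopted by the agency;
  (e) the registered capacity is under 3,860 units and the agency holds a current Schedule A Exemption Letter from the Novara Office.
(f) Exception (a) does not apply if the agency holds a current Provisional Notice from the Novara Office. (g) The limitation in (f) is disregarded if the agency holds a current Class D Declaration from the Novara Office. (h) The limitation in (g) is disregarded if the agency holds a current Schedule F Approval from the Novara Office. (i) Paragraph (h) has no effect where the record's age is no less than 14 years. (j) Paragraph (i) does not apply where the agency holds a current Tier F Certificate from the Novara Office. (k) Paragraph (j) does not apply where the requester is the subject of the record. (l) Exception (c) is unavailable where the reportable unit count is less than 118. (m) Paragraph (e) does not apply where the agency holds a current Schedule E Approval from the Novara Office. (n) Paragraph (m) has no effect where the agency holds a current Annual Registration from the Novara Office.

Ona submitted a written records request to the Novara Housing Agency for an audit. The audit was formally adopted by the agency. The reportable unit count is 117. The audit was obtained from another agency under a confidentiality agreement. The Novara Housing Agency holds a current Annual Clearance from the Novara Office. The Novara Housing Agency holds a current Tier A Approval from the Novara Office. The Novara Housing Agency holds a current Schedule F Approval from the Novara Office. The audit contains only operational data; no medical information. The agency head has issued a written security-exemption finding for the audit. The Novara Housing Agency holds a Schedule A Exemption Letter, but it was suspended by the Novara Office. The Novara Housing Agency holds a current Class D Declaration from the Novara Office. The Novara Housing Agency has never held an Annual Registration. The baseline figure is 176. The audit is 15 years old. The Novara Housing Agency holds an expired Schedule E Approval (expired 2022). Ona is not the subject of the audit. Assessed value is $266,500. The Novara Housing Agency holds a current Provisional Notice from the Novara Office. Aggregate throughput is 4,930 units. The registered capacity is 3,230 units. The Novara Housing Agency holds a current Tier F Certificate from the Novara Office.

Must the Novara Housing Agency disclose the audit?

Yes — the Novara Housing Agency must disclose the audit.

Exception (a) is satisfied on its face — a current Annual Clearance is held; assessed value is $266,500, below the $356,500 limit. However, paragraphs (f)–(k) must be considered: (f) operates against (a): a current Provisional Notice is held. (g) operates (a current Class D Declaration is held), but yields to (h): (h) operates against (g): a current Schedule F Approval is held. (i) would limit (h) — the record's age is 15 years, meeting the 14 years threshold — but (j) sets (i) aside: (j) applies — a current Tier F Certificate is held. (k) is not triggered (Ona is not the subject of the audit), so (j) stands. So (a) is unavailable.
Exception (b) fails — the audit contains only operational data.
All of (c)'s requirements are met (the audit was obtained under a confidentiality agreement; aggregate throughput is 4,930 units, below the 5,300 units limit). But applying paragraph (l): (l) operates against (c): the reportable unit count is 117, less than the 118 limit. So (c) is unavailable.
Exception (d) does not apply: the audit has been formally adopted.
Exception (e) does not apply: the Schedule A Exemption Letter is not current.
Every exception is unavailable, so the rule governs.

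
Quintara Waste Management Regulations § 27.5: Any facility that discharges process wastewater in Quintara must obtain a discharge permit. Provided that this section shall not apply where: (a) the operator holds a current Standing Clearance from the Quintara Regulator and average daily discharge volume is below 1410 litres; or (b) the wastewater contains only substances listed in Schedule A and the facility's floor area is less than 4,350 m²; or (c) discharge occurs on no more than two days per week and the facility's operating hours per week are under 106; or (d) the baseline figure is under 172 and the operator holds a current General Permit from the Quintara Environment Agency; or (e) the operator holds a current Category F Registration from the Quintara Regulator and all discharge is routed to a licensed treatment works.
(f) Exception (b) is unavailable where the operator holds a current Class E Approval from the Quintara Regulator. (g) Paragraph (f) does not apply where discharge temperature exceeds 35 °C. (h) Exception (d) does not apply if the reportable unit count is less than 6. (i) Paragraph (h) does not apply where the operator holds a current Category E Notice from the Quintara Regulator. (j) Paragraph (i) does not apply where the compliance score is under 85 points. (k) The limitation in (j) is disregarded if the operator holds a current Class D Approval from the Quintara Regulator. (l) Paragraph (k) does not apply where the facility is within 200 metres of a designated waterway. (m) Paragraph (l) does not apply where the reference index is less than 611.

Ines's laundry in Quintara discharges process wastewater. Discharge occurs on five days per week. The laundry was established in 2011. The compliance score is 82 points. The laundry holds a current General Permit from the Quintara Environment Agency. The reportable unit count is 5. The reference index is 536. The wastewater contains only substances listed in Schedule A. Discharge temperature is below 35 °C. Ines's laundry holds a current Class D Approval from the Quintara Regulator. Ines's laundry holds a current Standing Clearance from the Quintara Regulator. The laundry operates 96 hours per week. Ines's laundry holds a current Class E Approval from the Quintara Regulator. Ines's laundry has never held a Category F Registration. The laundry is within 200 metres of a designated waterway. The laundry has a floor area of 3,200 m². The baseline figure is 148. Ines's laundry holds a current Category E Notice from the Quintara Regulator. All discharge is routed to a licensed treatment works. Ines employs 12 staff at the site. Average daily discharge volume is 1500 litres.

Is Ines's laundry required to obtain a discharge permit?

No — exception (d) applies; Ines's laundry is not required to obtain a discharge permit.

Exception (a) fails — average daily discharge volume is 1500 litres, not below 1410 litres.
Exception (b)'s conditions are all satisfied: the wastewater is Schedule-A-only; the facility's floor area is 3,200 m², less than the 4,350 m² limit. However, paragraphs (f)–(g) must be considered: (f) operates against (b): a current Class E Approval is held. (g), which would lift (f), is not triggered — discharge temperature is below 35 °C. (b) is therefore removed.
Exception (c) requires that discharge occurs on no more than two days per week; but discharge occurs on five days per week, so (c) is unavailable.
Exception (d)'s conditions are all satisfied: the baseline figure is 148, under the 172 limit; a current General Permit is held. Applying paragraphs (h)–(m): (h) would limit (d) — the reportable unit count is 5, less than the 6 limit — but (i) sets (h) aside: (i) operates against (h): a current Category E Notice is held. (j) is triggered (the compliance score is 82 points, under the 85 points limit), but is itself disapplied by (k): (k) operates — a current Class D Approval is held. (l) would limit (k) — the laundry is within 200 m of a designated waterway — but (m) sets (l) aside: (m) operates against (l): the reference index is 536, less than the 611 limit. So (d) applies.
Exception (e) does not apply: the Category F Registration is not current.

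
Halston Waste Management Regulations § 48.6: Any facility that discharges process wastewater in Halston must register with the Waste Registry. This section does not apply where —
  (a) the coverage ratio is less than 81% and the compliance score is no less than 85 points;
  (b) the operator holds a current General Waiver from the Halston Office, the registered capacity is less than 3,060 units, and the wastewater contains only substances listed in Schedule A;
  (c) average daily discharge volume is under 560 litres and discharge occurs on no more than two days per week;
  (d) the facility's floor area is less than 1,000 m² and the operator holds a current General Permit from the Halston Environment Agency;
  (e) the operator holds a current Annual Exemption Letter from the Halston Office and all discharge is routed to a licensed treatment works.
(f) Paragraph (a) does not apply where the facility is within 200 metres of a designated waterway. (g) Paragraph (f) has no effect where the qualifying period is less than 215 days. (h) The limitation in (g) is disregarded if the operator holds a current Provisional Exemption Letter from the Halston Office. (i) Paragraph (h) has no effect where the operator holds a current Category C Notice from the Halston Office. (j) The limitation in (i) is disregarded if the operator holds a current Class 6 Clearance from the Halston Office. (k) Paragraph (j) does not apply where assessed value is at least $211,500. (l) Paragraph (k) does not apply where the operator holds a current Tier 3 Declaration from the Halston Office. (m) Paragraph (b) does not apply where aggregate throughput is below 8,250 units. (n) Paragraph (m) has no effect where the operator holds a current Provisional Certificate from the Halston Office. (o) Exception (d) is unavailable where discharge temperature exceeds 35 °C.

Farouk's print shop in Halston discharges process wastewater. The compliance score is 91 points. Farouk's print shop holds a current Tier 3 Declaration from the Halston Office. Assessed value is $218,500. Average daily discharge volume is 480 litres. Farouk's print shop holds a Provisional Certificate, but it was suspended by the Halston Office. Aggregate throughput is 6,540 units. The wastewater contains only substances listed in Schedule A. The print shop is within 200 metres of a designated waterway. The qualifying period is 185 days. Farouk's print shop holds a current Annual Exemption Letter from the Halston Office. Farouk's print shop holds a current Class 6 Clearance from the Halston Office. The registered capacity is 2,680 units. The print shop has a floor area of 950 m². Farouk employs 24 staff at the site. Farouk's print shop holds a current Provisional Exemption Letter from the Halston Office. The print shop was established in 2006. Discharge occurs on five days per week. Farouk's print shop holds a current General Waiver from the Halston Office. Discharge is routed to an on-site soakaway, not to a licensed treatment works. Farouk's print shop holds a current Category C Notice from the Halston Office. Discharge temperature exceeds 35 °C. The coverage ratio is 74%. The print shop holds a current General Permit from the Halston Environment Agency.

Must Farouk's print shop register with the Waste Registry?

Yes — Farouk's print shop must register with the Waste Registry.

All of (a)'s requirements are met (the coverage ratio is 74%, less than the 81% limit; the compliance score is 91 points, meeting the 85 points threshold). But: (f) operates against (a): the print shop is within 200 m of a designated waterway. (g) would limit (f) — the qualifying period is 185 days, less than the 215 days limit — but (h) sets (g) aside: (h) is engaged — a current Provisional Exemption Letter is held. (i) is triggered (a current Category C Notice is held), but is overridden by (j): (j) operates against (i): a current Class 6 Clearance is held. (k) is triggered (assessed value is $218,500, meeting the $211,500 threshold), but is set aside by (l): (l) operates against (k): a current Tier 3 Declaration is held. Exception (a) does not apply.
Exception (b) is satisfied on its face — a current General Waiver is held; the registered capacity is 2,680 units, less than the 3,060 units limit; the wastewater is Schedule-A-only. But applying paragraphs (m)–(n): (m) applies — aggregate throughput is 6,540 units, below the 8,250 units limit. (n) does not operate here (there is no Provisional Certificate in force), so (m) stands. So (b) is unavailable.
Exception (c) fails — discharge occurs on five days per week.
Exception (d)'s conditions are all satisfied: the facility's floor area is 950 m², less than the 1,000 m² limit; a current General Permit is held. But: (o) operates — discharge temperature exceeds 35 °C. So (d) is unavailable.
Exception (e) fails — discharge is not routed to a licensed treatment works.
Every exception is unavailable, so the rule governs.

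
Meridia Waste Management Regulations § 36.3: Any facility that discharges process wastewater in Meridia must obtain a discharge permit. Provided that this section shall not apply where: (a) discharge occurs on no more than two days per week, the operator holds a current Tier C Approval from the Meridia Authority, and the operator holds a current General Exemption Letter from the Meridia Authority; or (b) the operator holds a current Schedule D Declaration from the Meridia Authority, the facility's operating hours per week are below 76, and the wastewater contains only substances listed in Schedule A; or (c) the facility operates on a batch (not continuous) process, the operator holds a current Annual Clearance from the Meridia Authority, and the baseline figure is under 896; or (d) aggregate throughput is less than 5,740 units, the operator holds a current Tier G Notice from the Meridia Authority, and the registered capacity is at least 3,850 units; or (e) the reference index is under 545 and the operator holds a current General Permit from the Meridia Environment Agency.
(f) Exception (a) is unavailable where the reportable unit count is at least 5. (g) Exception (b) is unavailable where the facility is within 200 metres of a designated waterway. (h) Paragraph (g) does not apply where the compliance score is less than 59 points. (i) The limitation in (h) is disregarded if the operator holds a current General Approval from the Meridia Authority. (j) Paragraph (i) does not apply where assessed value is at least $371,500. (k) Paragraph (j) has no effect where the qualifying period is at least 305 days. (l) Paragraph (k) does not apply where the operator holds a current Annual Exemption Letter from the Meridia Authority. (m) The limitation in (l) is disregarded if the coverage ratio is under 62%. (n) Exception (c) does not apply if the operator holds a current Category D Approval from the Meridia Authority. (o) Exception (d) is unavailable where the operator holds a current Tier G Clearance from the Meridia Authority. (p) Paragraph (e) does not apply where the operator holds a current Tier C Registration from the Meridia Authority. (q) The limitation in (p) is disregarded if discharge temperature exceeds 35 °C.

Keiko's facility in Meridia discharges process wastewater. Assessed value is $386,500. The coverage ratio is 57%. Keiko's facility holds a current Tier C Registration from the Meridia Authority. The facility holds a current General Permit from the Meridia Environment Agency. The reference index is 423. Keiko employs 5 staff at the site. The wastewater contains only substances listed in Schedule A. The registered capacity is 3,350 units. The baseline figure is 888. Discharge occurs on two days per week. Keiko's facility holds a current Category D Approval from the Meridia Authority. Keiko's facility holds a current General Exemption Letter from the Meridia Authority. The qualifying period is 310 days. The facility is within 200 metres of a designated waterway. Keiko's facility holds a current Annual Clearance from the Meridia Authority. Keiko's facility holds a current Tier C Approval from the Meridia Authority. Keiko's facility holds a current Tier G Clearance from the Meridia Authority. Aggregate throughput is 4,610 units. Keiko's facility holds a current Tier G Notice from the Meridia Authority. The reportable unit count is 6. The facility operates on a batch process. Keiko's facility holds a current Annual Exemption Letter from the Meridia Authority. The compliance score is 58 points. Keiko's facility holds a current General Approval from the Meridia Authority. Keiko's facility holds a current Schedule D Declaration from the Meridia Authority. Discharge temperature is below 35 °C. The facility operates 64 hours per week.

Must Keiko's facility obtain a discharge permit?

Yes — Keiko's facility must obtain a discharge permit.

Exception (a)'s conditions are all satisfied: discharge occurs on no more than two days per week; a current Tier C Approval is held; a current General Exemption Letter is held. But applying paragraph (f): (f) applies — the reportable unit count is 6, meeting the 5 threshold. (a) is therefore removed.
Exception (b)'s conditions are all satisfied: a current Schedule D Declaration is held; the facility's operating hours per week are 64, below the 76 limit; the wastewater is Schedule-A-only. Turning to paragraphs (g)–(m): (g) operates against (b): the facility is within 200 m of a designated waterway. (h) would limit (g) — the compliance score is 58 points, less than the 59 points limit — but (i) sets (h) aside: (i) is engaged — a current General Approval is held. (j) is triggered (assessed value is $386,500, meeting the $371,500 threshold), but is itself disapplied by (k): (k) operates against (j): the qualifying period is 310 days, meeting the 305 days threshold. (l) is triggered (a current Annual Exemption Letter is held), but is overridden by (m): (m) operates against (l): the coverage ratio is 57%, under the 62% limit. (b) is therefore removed.
Exception (c)'s conditions are all satisfied: the facility operates on a batch process; a current Annual Clearance is held; the baseline figure is 888, under the 896 limit. But applying paragraph (n): (n) operates against (c): a current Category D Approval is held. So (c) is unavailable.
Exception (d) requires that the registered capacity is at least 3,850 units; but the registered capacity is 3,350 units, short of 3,850 units, so (d) is unavailable.
Exception (e) is satisfied on its face — the reference index is 423, under the 545 limit; a current General Permit is held. However, paragraphs (p)–(q) must be considered: (p) applies — a current Tier C Registration is held. (q) does not operate here (discharge temperature is below 35 °C), so (p) stands. (e) is therefore removed.
None of the exceptions is available; § 36.3 applies in full.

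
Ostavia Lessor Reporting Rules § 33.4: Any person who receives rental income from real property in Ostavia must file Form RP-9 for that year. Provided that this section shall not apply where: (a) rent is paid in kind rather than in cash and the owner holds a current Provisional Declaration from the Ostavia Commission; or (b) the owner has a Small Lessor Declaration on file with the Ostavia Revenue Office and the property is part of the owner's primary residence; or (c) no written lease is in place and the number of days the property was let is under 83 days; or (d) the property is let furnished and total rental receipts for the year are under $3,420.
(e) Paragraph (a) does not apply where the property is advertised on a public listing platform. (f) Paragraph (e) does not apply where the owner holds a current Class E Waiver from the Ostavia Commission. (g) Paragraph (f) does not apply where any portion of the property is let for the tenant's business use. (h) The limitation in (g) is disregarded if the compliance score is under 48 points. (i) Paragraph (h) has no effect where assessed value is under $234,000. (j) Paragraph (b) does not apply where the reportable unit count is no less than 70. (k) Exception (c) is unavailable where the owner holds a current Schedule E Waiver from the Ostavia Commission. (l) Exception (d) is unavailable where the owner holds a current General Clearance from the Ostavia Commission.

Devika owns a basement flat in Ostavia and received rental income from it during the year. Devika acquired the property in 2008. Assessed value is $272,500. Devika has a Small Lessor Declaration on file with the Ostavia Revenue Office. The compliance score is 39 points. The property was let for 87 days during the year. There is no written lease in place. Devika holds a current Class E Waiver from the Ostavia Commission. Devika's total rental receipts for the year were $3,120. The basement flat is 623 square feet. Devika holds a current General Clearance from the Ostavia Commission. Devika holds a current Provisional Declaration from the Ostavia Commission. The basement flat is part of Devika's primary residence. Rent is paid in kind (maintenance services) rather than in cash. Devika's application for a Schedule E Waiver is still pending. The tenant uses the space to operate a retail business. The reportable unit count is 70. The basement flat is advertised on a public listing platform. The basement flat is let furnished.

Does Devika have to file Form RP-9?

Exception (a): rent is paid in kind; a current Provisional Declaration is held — every condition holds. Applying paragraphs (e)–(i): (e) is triggered (the property is publicly advertised), but is itself disapplied by (f): (f) is triggered — a current Class E Waiver is held. (g) would limit (f) — the space is let for business use — but (h) sets (g) aside: (h) is engaged — the compliance score is 39 points, under the 48 points limit. (i), which would lift (h), is inapplicable — assessed value is $272,500, not under $234,000. So (a) applies.
Exception (b)'s conditions are all satisfied: a Small Lessor Declaration is on file; the basement flat is part of the primary residence. However, paragraph (j) must be considered: (j) operates — the reportable unit count is 70, meeting the 70 threshold. So (b) is unavailable.
Exception (c) requires that the number of days the property was let is under 83 days; but the number of days the property was let is 87 days, not under 83 days, so (c) is unavailable.
Exception (d): the property is let furnished; total rental receipts for the year are $3,120, under the $3,420 limit — every condition holds. However, paragraph (l) must be considered: (l) operates against (d): a current General Clearance is held. So (d) is unavailable.

No — exception (a) applies; Devika is not required to file Form RP-9.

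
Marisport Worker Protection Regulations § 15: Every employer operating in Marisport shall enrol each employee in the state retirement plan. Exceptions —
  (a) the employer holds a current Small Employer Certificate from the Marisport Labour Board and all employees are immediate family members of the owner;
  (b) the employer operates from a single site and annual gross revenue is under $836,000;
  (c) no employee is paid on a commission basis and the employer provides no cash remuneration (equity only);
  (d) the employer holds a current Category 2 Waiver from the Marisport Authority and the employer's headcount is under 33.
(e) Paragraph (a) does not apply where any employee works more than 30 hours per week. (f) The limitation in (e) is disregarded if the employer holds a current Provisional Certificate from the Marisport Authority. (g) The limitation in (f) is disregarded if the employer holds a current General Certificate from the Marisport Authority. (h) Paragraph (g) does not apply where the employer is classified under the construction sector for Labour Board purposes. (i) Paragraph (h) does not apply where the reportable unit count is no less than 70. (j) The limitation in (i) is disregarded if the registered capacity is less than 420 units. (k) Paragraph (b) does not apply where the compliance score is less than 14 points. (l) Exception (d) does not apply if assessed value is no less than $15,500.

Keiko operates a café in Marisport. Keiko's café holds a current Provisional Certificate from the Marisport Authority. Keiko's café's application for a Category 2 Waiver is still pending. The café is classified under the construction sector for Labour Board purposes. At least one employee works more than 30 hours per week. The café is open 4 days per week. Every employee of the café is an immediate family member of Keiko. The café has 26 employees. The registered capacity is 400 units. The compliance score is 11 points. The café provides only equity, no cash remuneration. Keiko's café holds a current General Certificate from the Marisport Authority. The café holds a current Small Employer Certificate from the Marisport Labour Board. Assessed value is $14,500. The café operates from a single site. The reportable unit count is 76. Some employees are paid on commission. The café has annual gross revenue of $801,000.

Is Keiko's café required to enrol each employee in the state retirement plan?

No — exception (a) applies; Keiko's café is not required to enrol each employee in the state retirement plan.

Exception (a)'s conditions are all satisfied: a current Small Employer Certificate is held; every employee is an immediate family member. As to paragraphs (e)–(j): (e) would limit (a) — at least one employee exceeds 30 hours/week — but (f) sets (e) aside: (f) applies — a current Provisional Certificate is held. (g) would limit (f) — a current General Certificate is held — but (h) sets (g) aside: (h) is engaged — the café is classified under the construction sector. (i) operates (the reportable unit count is 76, meeting the 70 threshold), but is displaced by (j): (j) operates against (i): the registered capacity is 400 units, less than the 420 units limit. So (a) applies.
Exception (b): the employer operates from a single site; annual gross revenue is $801,000, under the $836,000 limit — every condition holds. But: (k) applies — the compliance score is 11 points, less than the 14 points limit. (b) is therefore removed.
Exception (c) does not apply: some employees are paid on commission.
Exception (d) does not apply: the Category 2 Waiver is not current.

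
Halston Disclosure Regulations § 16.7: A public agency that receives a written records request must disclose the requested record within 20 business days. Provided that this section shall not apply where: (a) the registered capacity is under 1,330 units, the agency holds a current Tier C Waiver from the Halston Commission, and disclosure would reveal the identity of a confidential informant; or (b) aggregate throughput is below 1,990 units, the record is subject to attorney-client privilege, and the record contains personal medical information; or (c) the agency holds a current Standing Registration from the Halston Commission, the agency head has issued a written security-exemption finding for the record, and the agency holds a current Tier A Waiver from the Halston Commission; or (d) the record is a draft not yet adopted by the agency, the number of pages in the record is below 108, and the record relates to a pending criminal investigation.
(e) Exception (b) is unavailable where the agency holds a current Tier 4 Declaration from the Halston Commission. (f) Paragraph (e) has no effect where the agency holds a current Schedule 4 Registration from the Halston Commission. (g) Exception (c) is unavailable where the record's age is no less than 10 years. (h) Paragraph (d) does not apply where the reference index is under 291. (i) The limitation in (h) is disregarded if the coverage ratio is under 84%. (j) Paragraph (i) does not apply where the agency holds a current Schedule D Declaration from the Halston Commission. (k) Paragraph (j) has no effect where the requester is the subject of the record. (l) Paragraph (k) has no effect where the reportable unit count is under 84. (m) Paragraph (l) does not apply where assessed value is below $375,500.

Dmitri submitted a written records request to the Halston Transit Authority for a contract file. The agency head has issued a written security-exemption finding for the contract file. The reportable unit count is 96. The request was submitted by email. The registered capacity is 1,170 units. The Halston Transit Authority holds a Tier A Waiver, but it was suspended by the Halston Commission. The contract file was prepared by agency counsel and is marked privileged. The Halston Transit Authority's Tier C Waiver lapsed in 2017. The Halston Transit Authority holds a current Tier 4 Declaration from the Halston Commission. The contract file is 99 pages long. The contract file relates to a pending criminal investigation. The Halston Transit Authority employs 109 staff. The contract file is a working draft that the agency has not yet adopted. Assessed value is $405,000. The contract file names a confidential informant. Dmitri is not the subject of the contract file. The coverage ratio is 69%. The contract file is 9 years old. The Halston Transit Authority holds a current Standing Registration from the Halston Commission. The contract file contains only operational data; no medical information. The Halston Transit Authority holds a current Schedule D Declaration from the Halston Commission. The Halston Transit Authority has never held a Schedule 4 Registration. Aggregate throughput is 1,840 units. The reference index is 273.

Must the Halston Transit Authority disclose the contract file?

Yes — the Halston Transit Authority must disclose the contract file.

Exception (a) does not apply: the Tier C Waiver is not current.
Exception (b) fails — the contract file contains only operational data.
Exception (c) fails — the Tier A Waiver is not current.
Exception (d)'s conditions are all satisfied: the contract file is an unadopted draft; the number of pages in the record is 99, below the 108 limit; the contract file relates to a pending investigation. Turning to paragraphs (h)–(m): (h) is triggered — the reference index is 273, under the 291 limit. (i) would limit (h) — the coverage ratio is 69%, under the 84% limit — but (j) sets (i) aside: (j) is engaged — a current Schedule D Declaration is held. (k) is not engaged (Dmitri is not the subject of the contract file), so (j) stands. Exception (d) does not apply.
No exception is made out. the Halston Transit Authority falls within the general rule.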